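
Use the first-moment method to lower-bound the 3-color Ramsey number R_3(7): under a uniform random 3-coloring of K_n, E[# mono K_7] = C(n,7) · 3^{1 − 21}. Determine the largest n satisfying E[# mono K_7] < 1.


We need C(n, 7) · 3^{1 − 21} < 1, i.e. C(n, 7) < 3^{21 − 1} = 3486784401.
Check values of n near the boundary:
  n = 79: C(79, 7) = 2898753715; 2898753715 < 3486784401? YES
  n = 80: C(80, 7) = 3176716400; 3176716400 < 3486784401? YES
  n = 81: C(81, 7) = 3477216600; 3477216600 < 3486784401? YES
  n = 82: C(82, 7) = 3801756816; 3801756816 < 3486784401? NO
The largest n with C(n, 7) < 3486784401 is n = 81 (where E[X] = 42928600/43046721 ≈ 0.997256). Hence R_3(7) > 81, i.e. R_3(7) ≥ 82.

Largest n = 81; hence R_3(7) > 81.


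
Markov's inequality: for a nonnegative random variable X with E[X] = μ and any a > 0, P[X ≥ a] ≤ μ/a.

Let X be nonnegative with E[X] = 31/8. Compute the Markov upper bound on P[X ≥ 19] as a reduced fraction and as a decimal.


μ = E[X] = 31/8, a = 19.
Markov: P[X ≥ 19] ≤ μ/a = (31/8)/19 = 31/152.
Numerically: ≈ 0.203947.
(Since a = 19 > μ = 3.875000, the bound 31/152 is < 1 and informative.)

P[X ≥ 19] ≤ 31/152 ≈ 0.203947.


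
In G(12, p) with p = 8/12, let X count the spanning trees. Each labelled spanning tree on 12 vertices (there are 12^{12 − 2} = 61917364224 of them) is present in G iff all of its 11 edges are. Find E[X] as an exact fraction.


K_12 has 12^{12 − 2} = 61917364224 labelled spanning trees.
For each such spanning tree H, let X_H = 1 if all 11 edges of H are present in G. Then P[X_H = 1] = p^{11} = (2/3)^{11} = 2048/177147.
Summing the indicators: E[X] = Σ_H E[X_H] = 61917364224 · p^{11} = 61917364224 · 2048/177147 = 2147483648/3.
Numerically: E[X] ≈ 7.16e+08.

E[X] = 61917364224 · (2/3)^{11} = 2147483648/3 ≈ 7.16e+08.


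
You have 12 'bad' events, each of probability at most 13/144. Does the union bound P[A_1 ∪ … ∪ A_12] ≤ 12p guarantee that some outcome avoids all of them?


Union bound: P[∪_{i=1}^{12} A_i] ≤ Σ_i P[A_i] ≤ 12·p = 12·(13/144) = 13/12.
Numerically: 13/12 ≈ 1.0833.
Is 13/12 < 1? NO.
Since the bound 13/12 is ≥ 1, the union bound is uninformative here; it does NOT by itself certify existence.

12·p = 13/12 ≈ 1.0833; existence NOT certified by the union bound.


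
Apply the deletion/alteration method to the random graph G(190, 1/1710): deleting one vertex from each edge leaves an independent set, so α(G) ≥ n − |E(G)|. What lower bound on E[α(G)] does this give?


E[|E(G)|] = C(190, 2)·p = 17955 · (1/1710) = 21/2.
E[α(G)] ≥ n − E[|E(G)|] = 190 − 21/2 = 359/2.
Numerically: ≈ 179.500000.
(This is only a lower bound; the true E[α(G)] may be larger.)

E[α(G)] ≥ 359/2 ≈ 179.500000.


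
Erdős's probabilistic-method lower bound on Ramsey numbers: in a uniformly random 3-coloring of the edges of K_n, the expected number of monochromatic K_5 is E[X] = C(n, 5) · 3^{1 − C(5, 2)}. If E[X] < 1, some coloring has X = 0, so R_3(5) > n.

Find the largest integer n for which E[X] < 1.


We need C(n, 5) · 3^{1 − 10} < 1, i.e. C(n, 5) < 3^{10 − 1} = 19683.
Check values of n near the boundary:
  n = 18: C(18, 5) = 8568; 8568 < 19683? YES
  n = 19: C(19, 5) = 11628; 11628 < 19683? YES
  n = 20: C(20, 5) = 15504; 15504 < 19683? YES
  n = 21: C(21, 5) = 20349; 20349 < 19683? NO
The largest n with C(n, 5) < 19683 is n = 20 (where E[X] = 5168/6561 ≈ 0.7876848). Hence R_3(5) > 20, i.e. R_3(5) ≥ 21.

Largest n = 20; hence R_3(5) > 20.


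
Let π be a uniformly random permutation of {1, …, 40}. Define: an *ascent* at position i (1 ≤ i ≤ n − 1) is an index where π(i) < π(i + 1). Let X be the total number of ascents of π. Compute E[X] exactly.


Write X = Σ X_I over i = 1, …, 39, with X_I the indicator of one ascent.
There are 39 indicators.
For each fixed i, the pair (π(i), π(i+1)) is a uniformly random ordered pair of distinct values from {1, …, 40}; by symmetry P[π(i) < π(i+1)] = 1/2.
By linearity: E[X] = 39 · (1/2) = (40 − 1) · (1/2) = 39/2 ≈ 19.500.

E[X] = 39/2 = 19.500.


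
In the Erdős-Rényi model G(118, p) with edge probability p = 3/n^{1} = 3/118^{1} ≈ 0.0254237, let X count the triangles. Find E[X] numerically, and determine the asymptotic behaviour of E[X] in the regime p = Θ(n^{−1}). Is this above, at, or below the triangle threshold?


Number of potential triangles: C(118, 3) = 266916.
Each occurs with probability p³ ≈ (0.0254237)³ ≈ 1.64330336e-05.
By linearity: E[X] = C(118, 3)·p³ ≈ 266916 · 1.64330336e-05 ≈ 4.386240.
Here α = 1, so p = 3/n is exactly at the triangle threshold p ~ 1/n. Asymptotically E[X] → c³/6 = 3³/6 = 9/2 ≈ 4.500000, a bounded constant. In this regime the triangle count is asymptotically Poisson(c³/6).

E[X] ≈ 4.386240; in regime p = Θ(1/n^{1}) E[X] stays bounded (at the triangle threshold p ~ 1/n).


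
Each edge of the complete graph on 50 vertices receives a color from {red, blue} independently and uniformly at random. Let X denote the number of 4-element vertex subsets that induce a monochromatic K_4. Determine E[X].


Let X = Σ_S X_S over the C(50, 4) = 230300 subsets S of size 4, where X_S = 1 if the K_4 on S is monochromatic.
For a fixed S, the K_4 on S has C(4, 2) = 6 edges. P[all 6 edges red] = (1/2)^6, and likewise for blue, so P[monochromatic] = 2·(1/2)^6 = 2^{1 − 6} = 1/32.
By linearity of expectation: E[X] = C(50, 4) · 2^{1 − 6} = 230300 · 1/32 = 57575/8.
Numerically: E[X] ≈ 7196.875000.

E[X] = C(50,4)·2^(1−C(4,2)) = 57575/8 ≈ 7196.875000.


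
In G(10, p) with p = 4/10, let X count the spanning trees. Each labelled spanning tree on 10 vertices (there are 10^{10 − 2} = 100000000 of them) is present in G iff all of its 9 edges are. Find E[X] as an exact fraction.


K_10 has 10^{10 − 2} = 100000000 labelled spanning trees.
For each such spanning tree H, let X_H = 1 if all 9 edges of H are present in G. Then P[X_H = 1] = p^{9} = (2/5)^{9} = 512/1953125.
Summing the indicators: E[X] = Σ_H E[X_H] = 100000000 · p^{9} = 100000000 · 512/1953125 = 131072/5.
Numerically: E[X] ≈ 2.62e+04.

E[X] = 100000000 · (2/5)^{9} = 131072/5 ≈ 2.62e+04.


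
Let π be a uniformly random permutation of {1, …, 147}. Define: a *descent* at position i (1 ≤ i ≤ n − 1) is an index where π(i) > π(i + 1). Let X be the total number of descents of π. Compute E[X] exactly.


Write X = Σ X_I over i = 1, …, 146, with X_I the indicator of one descent.
There are 146 indicators.
For each fixed i, the pair (π(i), π(i+1)) is a uniformly random ordered pair of distinct values from {1, …, 147}; by symmetry P[π(i) > π(i+1)] = 1/2.
By linearity: E[X] = 146 · (1/2) = (147 − 1) · (1/2) = 73 ≈ 73.0000.

E[X] = 73 = 73.0000.


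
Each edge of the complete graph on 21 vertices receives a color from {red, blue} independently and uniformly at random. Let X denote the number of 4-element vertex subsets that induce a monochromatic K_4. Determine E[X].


Let X = Σ_S X_S over the C(21, 4) = 5985 subsets S of size 4, where X_S = 1 if the K_4 on S is monochromatic.
For a fixed S, the K_4 on S has C(4, 2) = 6 edges. P[all 6 edges red] = (1/2)^6, and likewise for blue, so P[monochromatic] = 2·(1/2)^6 = 2^{1 − 6} = 1/32.
By linearity: E[X] = C(21, 4) · 2^{1 − 6} = 5985 · 1/32 = 5985/32.
Numerically: E[X] ≈ 187.031250.

E[X] = C(21,4)·2^(1−C(4,2)) = 5985/32 ≈ 187.031250.


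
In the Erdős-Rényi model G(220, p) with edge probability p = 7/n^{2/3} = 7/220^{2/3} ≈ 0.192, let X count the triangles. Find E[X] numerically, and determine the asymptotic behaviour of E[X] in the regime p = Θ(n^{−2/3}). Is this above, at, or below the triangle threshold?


Number of potential triangles: C(220, 3) = 1750540.
Each occurs with probability p³ ≈ (0.192)³ ≈ 7.08678e-03.
By linearity: E[X] = C(220, 3)·p³ ≈ 1750540 · 7.08678e-03 ≈ 12405.686.
Since α = 2/3 < 1, p = c/n^{2/3} ≫ 1/n is above the triangle threshold p ~ 1/n. Asymptotically E[X] ~ (c³/6)·n^{3(1−α)} = (7³/6)·n^{1} → ∞; triangles are abundant w.h.p.

E[X] ≈ 12405.686; in regime p = Θ(1/n^{2/3}) E[X] diverges (above the triangle threshold p ~ 1/n).


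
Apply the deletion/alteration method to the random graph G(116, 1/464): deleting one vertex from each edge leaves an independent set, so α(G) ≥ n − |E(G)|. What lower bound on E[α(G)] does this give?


E[|E(G)|] = C(116, 2)·p = 6670 · (1/464) = 115/8.
E[α(G)] ≥ n − E[|E(G)|] = 116 − 115/8 = 813/8.
Numerically: ≈ 101.6250.
(This is only a lower bound; the true E[α(G)] may be larger.)

E[α(G)] ≥ 813/8 ≈ 101.6250.


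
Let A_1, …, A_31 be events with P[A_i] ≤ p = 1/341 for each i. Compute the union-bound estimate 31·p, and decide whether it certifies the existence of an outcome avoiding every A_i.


Union bound: P[∪_{i=1}^{31} A_i] ≤ Σ_i P[A_i] ≤ 31·p = 31·(1/341) = 1/11.
Numerically: 1/11 ≈ 0.090909.
Is 1/11 < 1? YES.
Since P[∪ A_i] ≤ 1/11 < 1, the complement has P[∩ A_i^c] ≥ 1 − 1/11 = 10/11 > 0, so some outcome avoids every A_i.

31·p = 1/11 ≈ 0.090909; existence CERTIFIED by the union bound.


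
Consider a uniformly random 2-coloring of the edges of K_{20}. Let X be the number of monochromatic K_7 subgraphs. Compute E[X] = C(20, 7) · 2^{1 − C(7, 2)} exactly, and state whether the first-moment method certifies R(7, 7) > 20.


E[X] = C(20, 7) · 2^{1 − 21} = 77520 · 2^{−20} = 77520/1048576.
As a reduced fraction: E[X] = 4845/65536 ≈ 0.0739.
Is E[X] < 1? YES.
Since E[X] < 1, there exists a 2-coloring of K_{20} with no monochromatic K_7; hence R(7, 7) > 20.

E[X] = 4845/65536 ≈ 0.0739; E[X] < 1, so R(7, 7) > 20.


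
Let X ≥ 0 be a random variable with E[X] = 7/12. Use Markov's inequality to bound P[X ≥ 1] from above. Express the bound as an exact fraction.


μ = E[X] = 7/12, a = 1.
Markov: P[X ≥ 1] ≤ μ/a = (7/12)/1 = 7/12.
Numerically: ≈ 0.583333.
(Since a = 1 > μ = 0.583333, the bound 7/12 is < 1 and informative.)

P[X ≥ 1] ≤ 7/12 ≈ 0.583333.


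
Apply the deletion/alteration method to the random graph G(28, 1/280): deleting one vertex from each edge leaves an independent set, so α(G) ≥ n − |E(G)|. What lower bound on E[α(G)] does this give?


E[|E(G)|] = C(28, 2)·p = 378 · (1/280) = 27/20.
E[α(G)] ≥ n − E[|E(G)|] = 28 − 27/20 = 533/20.
Numerically: ≈ 26.6500.
(This is only a lower bound; the true E[α(G)] may be larger.)

E[α(G)] ≥ 533/20 ≈ 26.6500.


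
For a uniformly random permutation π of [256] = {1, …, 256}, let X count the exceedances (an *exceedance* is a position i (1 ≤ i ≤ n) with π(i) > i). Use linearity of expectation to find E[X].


Write X = Σ_{i=1}^{256} X_i, where X_i = 1_{π(i) > i}.
For each fixed i, π(i) is uniform over {1, …, 256} (marginal of a uniform permutation), so P[π(i) > i] = (n − i)/n. Summing: Σ_{i=1}^{256} (n − i)/n = (0 + 1 + … + 255)/256 = 256(256 − 1)/(2·256) = (256 − 1)/2.
Hence E[X] = Σ_{i=1}^{256} (256 − i)/256 = 255/2 ≈ 127.50000.

E[X] = 255/2 = 127.50000.


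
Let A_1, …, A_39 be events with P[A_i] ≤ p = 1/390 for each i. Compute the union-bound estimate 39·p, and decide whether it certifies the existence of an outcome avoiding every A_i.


Union bound: P[∪_{i=1}^{39} A_i] ≤ Σ_i P[A_i] ≤ 39·p = 39·(1/390) = 1/10.
Numerically: 1/10 ≈ 0.1000000.
Is 1/10 < 1? YES.
Since P[∪ A_i] ≤ 1/10 < 1, the complement has P[∩ A_i^c] ≥ 1 − 1/10 = 9/10 > 0, so some outcome avoids every A_i.

39·p = 1/10 ≈ 0.1000000; existence CERTIFIED by the union bound.


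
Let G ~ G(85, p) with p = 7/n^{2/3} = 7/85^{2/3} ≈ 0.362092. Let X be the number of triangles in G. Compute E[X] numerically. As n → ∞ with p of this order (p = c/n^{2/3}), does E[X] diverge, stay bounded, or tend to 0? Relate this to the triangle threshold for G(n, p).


Number of potential triangles: C(85, 3) = 98770.
Each occurs with probability p³ ≈ (0.362092)³ ≈ 4.74740484e-02.
By linearity: E[X] = C(85, 3)·p³ ≈ 98770 · 4.74740484e-02 ≈ 4689.011765.
Since α = 2/3 < 1, p = c/n^{2/3} ≫ 1/n is above the triangle threshold p ~ 1/n. Asymptotically E[X] ~ (c³/6)·n^{3(1−α)} = (7³/6)·n^{1} → ∞; triangles are abundant w.h.p.

E[X] ≈ 4689.011765; in regime p = Θ(1/n^{2/3}) E[X] diverges (above the triangle threshold p ~ 1/n).


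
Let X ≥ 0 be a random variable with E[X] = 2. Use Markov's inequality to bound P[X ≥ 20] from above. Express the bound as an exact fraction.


μ = E[X] = 2, a = 20.
Markov: P[X ≥ 20] ≤ μ/a = (2)/20 = 1/10.
Numerically: ≈ 0.1000.
(Since a = 20 > μ = 2.0000, the bound 1/10 is < 1 and informative.)

P[X ≥ 20] ≤ 1/10 ≈ 0.1000.


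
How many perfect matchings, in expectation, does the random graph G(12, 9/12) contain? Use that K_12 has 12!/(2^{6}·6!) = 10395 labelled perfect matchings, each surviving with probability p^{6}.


K_12 has 12!/(2^{6}·6!) = 10395 labelled perfect matchings.
For each such perfect matching H, let X_H = 1 if all 6 edges of H are present in G. Then P[X_H = 1] = p^{6} = (3/4)^{6} = 729/4096.
Summing the indicators: E[X] = Σ_H E[X_H] = 10395 · p^{6} = 10395 · 729/4096 = 7577955/4096.
Numerically: E[X] ≈ 1850.09.

E[X] = 10395 · (3/4)^{6} = 7577955/4096 ≈ 1850.09.


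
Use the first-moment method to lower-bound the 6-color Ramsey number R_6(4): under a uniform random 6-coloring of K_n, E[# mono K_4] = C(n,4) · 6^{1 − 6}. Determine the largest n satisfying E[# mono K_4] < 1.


We need C(n, 4) · 6^{1 − 6} < 1, i.e. C(n, 4) < 6^{6 − 1} = 7776.
Check values of n near the boundary:
  n = 21: C(21, 4) = 5985; 5985 < 7776? YES
  n = 22: C(22, 4) = 7315; 7315 < 7776? YES
  n = 23: C(23, 4) = 8855; 8855 < 7776? NO
  n = 24: C(24, 4) = 10626; 10626 < 7776? NO
  n = 25: C(25, 4) = 12650; 12650 < 7776? NO
The largest n with C(n, 4) < 7776 is n = 22 (where E[X] = 7315/7776 ≈ 0.940715). Hence R_6(4) > 22, i.e. R_6(4) ≥ 23.

Largest n = 22; hence R_6(4) > 22.


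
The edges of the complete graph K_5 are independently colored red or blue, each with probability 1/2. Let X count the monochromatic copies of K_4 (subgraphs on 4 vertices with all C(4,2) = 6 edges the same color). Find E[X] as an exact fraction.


Let X = Σ_S X_S over the C(5, 4) = 5 subsets S of size 4, where X_S = 1 if the K_4 on S is monochromatic.
For a fixed S, the K_4 on S has C(4, 2) = 6 edges. P[all 6 edges red] = (1/2)^6, and likewise for blue, so P[monochromatic] = 2·(1/2)^6 = 2^{1 − 6} = 1/32.
By linearity: E[X] = C(5, 4) · 2^{1 − 6} = 5 · 1/32 = 5/32.
Numerically: E[X] ≈ 0.156.

E[X] = C(5,4)·2^(1−C(4,2)) = 5/32 ≈ 0.156.


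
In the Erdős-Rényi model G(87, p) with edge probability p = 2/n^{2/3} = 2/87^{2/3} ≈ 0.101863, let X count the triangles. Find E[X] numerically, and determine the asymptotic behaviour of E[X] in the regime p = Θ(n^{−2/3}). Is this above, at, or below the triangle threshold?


Number of potential triangles: C(87, 3) = 105995.
Each occurs with probability p³ ≈ (0.101863)³ ≈ 1.05694279e-03.
By linearity: E[X] = C(87, 3)·p³ ≈ 105995 · 1.05694279e-03 ≈ 112.030651.
Since α = 2/3 < 1, p = c/n^{2/3} ≫ 1/n is above the triangle threshold p ~ 1/n. Asymptotically E[X] ~ (c³/6)·n^{3(1−α)} = (2³/6)·n^{1} → ∞; triangles are abundant w.h.p.

E[X] ≈ 112.030651; in regime p = Θ(1/n^{2/3}) E[X] diverges (above the triangle threshold p ~ 1/n).


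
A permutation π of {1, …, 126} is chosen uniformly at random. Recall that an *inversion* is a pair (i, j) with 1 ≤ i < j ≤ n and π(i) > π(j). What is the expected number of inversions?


Write X = Σ X_I over the C(126, 2) = 7875 pairs i < j, with X_I the indicator of one inversion.
There are 7875 indicators.
For each fixed pair i < j, the values π(i) and π(j) are two distinct elements of {1, …, 126} in uniformly random order; by symmetry P[π(i) > π(j)] = 1/2.
By linearity: E[X] = 7875 · (1/2) = C(126, 2) · (1/2) = 7875/2 = 7875/2 ≈ 3937.5000.

E[X] = 7875/2 = 3937.5000.


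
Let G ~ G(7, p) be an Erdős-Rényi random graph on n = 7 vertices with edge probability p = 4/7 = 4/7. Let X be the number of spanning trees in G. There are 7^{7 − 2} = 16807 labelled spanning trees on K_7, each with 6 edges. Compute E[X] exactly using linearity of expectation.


K_7 has 7^{7 − 2} = 16807 labelled spanning trees.
For each such spanning tree H, let X_H = 1 if all 6 edges of H are present in G. Then P[X_H = 1] = p^{6} = (4/7)^{6} = 4096/117649.
By linearity of expectation: E[X] = Σ_H E[X_H] = 16807 · p^{6} = 16807 · 4096/117649 = 4096/7.
Numerically: E[X] ≈ 585.143.

E[X] = 16807 · (4/7)^{6} = 4096/7 ≈ 585.143.


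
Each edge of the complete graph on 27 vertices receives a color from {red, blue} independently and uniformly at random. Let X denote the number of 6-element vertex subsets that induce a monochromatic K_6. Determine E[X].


Let X = Σ_S X_S over the C(27, 6) = 296010 subsets S of size 6, where X_S = 1 if the K_6 on S is monochromatic.
For a fixed S, the K_6 on S has C(6, 2) = 15 edges. P[all 15 edges red] = (1/2)^15, and likewise for blue, so P[monochromatic] = 2·(1/2)^15 = 2^{1 − 15} = 1/16384.
By linearity: E[X] = C(27, 6) · 2^{1 − 15} = 296010 · 1/16384 = 148005/8192.
Numerically: E[X] ≈ 18.06702.

E[X] = C(27,6)·2^(1−C(6,2)) = 148005/8192 ≈ 18.06702.


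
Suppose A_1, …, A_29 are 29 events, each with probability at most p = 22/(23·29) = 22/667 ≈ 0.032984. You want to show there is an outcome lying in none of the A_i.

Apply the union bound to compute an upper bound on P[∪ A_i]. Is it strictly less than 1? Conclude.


Union bound: P[∪_{i=1}^{29} A_i] ≤ Σ_i P[A_i] ≤ 29·p = 29·(22/667) = 22/23.
Numerically: 22/23 ≈ 0.956522.
Is 22/23 < 1? YES.
Since P[∪ A_i] ≤ 22/23 < 1, the complement has P[∩ A_i^c] ≥ 1 − 22/23 = 1/23 > 0, so some outcome avoids every A_i.

29·p = 22/23 ≈ 0.956522; existence CERTIFIED by the union bound.


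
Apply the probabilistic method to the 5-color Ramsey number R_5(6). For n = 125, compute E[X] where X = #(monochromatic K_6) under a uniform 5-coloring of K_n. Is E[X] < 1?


E[X] = C(125, 6) · 5^{1 − 15} = 4690625500 · 5^{−14} = 4690625500/6103515625.
As a reduced fraction: E[X] = 37525004/48828125 ≈ 0.768512.
Is E[X] < 1? YES.
Since E[X] < 1, there exists a 5-coloring of K_{125} with no monochromatic K_6; hence R_5(6) > 125.

E[X] = 37525004/48828125 ≈ 0.768512; E[X] < 1, so R_5(6) > 125.


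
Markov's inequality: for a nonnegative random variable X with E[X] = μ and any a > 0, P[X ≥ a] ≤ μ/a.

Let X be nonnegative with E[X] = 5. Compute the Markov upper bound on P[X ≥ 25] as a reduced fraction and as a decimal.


μ = E[X] = 5, a = 25.
Markov: P[X ≥ 25] ≤ μ/a = (5)/25 = 1/5.
Numerically: ≈ 0.200000.
(Since a = 25 > μ = 5.000000, the bound 1/5 is < 1 and informative.)

P[X ≥ 25] ≤ 1/5 ≈ 0.200000.


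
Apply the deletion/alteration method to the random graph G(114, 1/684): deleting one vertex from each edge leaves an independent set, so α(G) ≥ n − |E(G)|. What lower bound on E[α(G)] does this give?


E[|E(G)|] = C(114, 2)·p = 6441 · (1/684) = 113/12.
E[α(G)] ≥ n − E[|E(G)|] = 114 − 113/12 = 1255/12.
Numerically: ≈ 104.58333.
(This is only a lower bound; the true E[α(G)] may be larger.)

E[α(G)] ≥ 1255/12 ≈ 104.58333.


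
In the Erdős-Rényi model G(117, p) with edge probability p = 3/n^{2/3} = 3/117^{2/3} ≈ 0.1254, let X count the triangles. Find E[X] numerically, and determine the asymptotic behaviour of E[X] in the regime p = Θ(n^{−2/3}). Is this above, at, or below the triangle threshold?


Number of potential triangles: C(117, 3) = 260130.
Each occurs with probability p³ ≈ (0.1254)³ ≈ 1.972387e-03.
By linearity: E[X] = C(117, 3)·p³ ≈ 260130 · 1.972387e-03 ≈ 513.0769.
Since α = 2/3 < 1, p = c/n^{2/3} ≫ 1/n is above the triangle threshold p ~ 1/n. Asymptotically E[X] ~ (c³/6)·n^{3(1−α)} = (3³/6)·n^{1} → ∞; triangles are abundant w.h.p.

E[X] ≈ 513.0769; in regime p = Θ(1/n^{2/3}) E[X] diverges (above the triangle threshold p ~ 1/n).


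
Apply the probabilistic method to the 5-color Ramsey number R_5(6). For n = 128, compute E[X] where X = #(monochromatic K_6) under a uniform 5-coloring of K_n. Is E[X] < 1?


E[X] = C(128, 6) · 5^{1 − 15} = 5423611200 · 5^{−14} = 5423611200/6103515625.
As a reduced fraction: E[X] = 216944448/244140625 ≈ 0.88860.
Is E[X] < 1? YES.
Since E[X] < 1, there exists a 5-coloring of K_{128} with no monochromatic K_6; hence R_5(6) > 128.

E[X] = 216944448/244140625 ≈ 0.88860; E[X] < 1, so R_5(6) > 128.


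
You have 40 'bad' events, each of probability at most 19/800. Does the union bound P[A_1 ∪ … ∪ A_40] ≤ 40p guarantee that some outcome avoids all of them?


Union bound: P[∪_{i=1}^{40} A_i] ≤ Σ_i P[A_i] ≤ 40·p = 40·(19/800) = 19/20.
Numerically: 19/20 ≈ 0.9500.
Is 19/20 < 1? YES.
Since P[∪ A_i] ≤ 19/20 < 1, the complement has P[∩ A_i^c] ≥ 1 − 19/20 = 1/20 > 0, so some outcome avoids every A_i.

40·p = 19/20 ≈ 0.9500; existence CERTIFIED by the union bound.


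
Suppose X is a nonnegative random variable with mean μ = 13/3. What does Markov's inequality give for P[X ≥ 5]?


μ = E[X] = 13/3, a = 5.
Markov: P[X ≥ 5] ≤ μ/a = (13/3)/5 = 13/15.
Numerically: ≈ 0.8667.
(Since a = 5 > μ = 4.3333, the bound 13/15 is < 1 and informative.)

P[X ≥ 5] ≤ 13/15 ≈ 0.8667.


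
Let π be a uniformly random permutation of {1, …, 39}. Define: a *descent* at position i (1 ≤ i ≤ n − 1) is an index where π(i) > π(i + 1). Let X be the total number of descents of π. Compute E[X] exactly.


Write X = Σ X_I over i = 1, …, 38, with X_I the indicator of one descent.
There are 38 indicators.
For each fixed i, the pair (π(i), π(i+1)) is a uniformly random ordered pair of distinct values from {1, …, 39}; by symmetry P[π(i) > π(i+1)] = 1/2.
By linearity: E[X] = 38 · (1/2) = (39 − 1) · (1/2) = 19 ≈ 19.000000.

E[X] = 19 = 19.000000.


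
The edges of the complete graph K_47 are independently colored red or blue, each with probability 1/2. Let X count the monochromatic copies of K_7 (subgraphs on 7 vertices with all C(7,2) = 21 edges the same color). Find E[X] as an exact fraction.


Let X = Σ_S X_S over the C(47, 7) = 62891499 subsets S of size 7, where X_S = 1 if the K_7 on S is monochromatic.
For a fixed S, the K_7 on S has C(7, 2) = 21 edges. P[all 21 edges red] = (1/2)^21, and likewise for blue, so P[monochromatic] = 2·(1/2)^21 = 2^{1 − 21} = 1/1048576.
Summing: E[X] = C(47, 7) · 2^{1 − 21} = 62891499 · 1/1048576 = 62891499/1048576.
Numerically: E[X] ≈ 59.97801.

E[X] = C(47,7)·2^(1−C(7,2)) = 62891499/1048576 ≈ 59.97801.


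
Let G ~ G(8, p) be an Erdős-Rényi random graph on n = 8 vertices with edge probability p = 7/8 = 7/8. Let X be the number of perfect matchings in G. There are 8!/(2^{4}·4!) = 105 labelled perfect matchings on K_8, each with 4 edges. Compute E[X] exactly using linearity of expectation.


K_8 has 8!/(2^{4}·4!) = 105 labelled perfect matchings.
For each such perfect matching H, let X_H = 1 if all 4 edges of H are present in G. Then P[X_H = 1] = p^{4} = (7/8)^{4} = 2401/4096.
Summing the indicators: E[X] = Σ_H E[X_H] = 105 · p^{4} = 105 · 2401/4096 = 252105/4096.
Numerically: E[X] ≈ 61.5491.

E[X] = 105 · (7/8)^{4} = 252105/4096 ≈ 61.5491.


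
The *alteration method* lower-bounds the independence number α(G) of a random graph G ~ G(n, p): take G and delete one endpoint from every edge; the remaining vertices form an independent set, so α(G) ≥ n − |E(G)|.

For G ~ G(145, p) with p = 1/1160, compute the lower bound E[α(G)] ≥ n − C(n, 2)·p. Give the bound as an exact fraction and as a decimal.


E[|E(G)|] = C(145, 2)·p = 10440 · (1/1160) = 9.
E[α(G)] ≥ n − E[|E(G)|] = 145 − 9 = 136.
Numerically: ≈ 136.0000.
(This is only a lower bound; the true E[α(G)] may be larger.)

E[α(G)] ≥ 136 ≈ 136.0000.


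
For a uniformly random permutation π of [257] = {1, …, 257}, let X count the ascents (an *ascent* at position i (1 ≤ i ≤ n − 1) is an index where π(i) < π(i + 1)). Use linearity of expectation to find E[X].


Write X = Σ X_I over i = 1, …, 256, with X_I the indicator of one ascent.
There are 256 indicators.
For each fixed i, the pair (π(i), π(i+1)) is a uniformly random ordered pair of distinct values from {1, …, 257}; by symmetry P[π(i) < π(i+1)] = 1/2.
By linearity: E[X] = 256 · (1/2) = (257 − 1) · (1/2) = 128 ≈ 128.000000.

E[X] = 128 = 128.000000.


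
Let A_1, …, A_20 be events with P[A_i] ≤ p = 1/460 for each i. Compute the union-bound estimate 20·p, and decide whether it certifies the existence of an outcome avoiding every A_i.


Union bound: P[∪_{i=1}^{20} A_i] ≤ Σ_i P[A_i] ≤ 20·p = 20·(1/460) = 1/23.
Numerically: 1/23 ≈ 0.043478.
Is 1/23 < 1? YES.
Since P[∪ A_i] ≤ 1/23 < 1, the complement has P[∩ A_i^c] ≥ 1 − 1/23 = 22/23 > 0, so some outcome avoids every A_i.

20·p = 1/23 ≈ 0.043478; existence CERTIFIED by the union bound.


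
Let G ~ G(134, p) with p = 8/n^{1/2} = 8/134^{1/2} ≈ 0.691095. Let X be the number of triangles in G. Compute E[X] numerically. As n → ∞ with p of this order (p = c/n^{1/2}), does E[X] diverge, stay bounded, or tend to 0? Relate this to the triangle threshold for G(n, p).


Number of potential triangles: C(134, 3) = 392084.
Each occurs with probability p³ ≈ (0.691095)³ ≈ 3.30075100e-01.
By linearity: E[X] = C(134, 3)·p³ ≈ 392084 · 3.30075100e-01 ≈ 129417.165478.
Since α = 1/2 < 1, p = c/n^{1/2} ≫ 1/n is above the triangle threshold p ~ 1/n. Asymptotically E[X] ~ (c³/6)·n^{3(1−α)} = (8³/6)·n^{1.5} → ∞; triangles are abundant w.h.p.

E[X] ≈ 129417.165478; in regime p = Θ(1/n^{1/2}) E[X] diverges (above the triangle threshold p ~ 1/n).


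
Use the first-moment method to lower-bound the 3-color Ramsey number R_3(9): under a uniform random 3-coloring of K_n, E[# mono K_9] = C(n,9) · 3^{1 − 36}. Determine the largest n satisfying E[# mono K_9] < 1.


We need C(n, 9) · 3^{1 − 36} < 1, i.e. C(n, 9) < 3^{36 − 1} = 50031545098999707.
Check values of n near the boundary:
  n = 297: C(297, 9) = 43842345008337645; 43842345008337645 < 50031545098999707? YES
  n = 298: C(298, 9) = 45207677551849890; 45207677551849890 < 50031545098999707? YES
  n = 299: C(299, 9) = 46610674441390059; 46610674441390059 < 50031545098999707? YES
  n = 300: C(300, 9) = 48052241692154700; 48052241692154700 < 50031545098999707? YES
  n = 301: C(301, 9) = 49533303936090975; 49533303936090975 < 50031545098999707? YES
  n = 302: C(302, 9) = 51054804739588650; 51054804739588650 < 50031545098999707? NO
The largest n with C(n, 9) < 50031545098999707 is n = 301 (where E[X] = 16511101312030325/16677181699666569 ≈ 0.9900). Hence R_3(9) > 301, i.e. R_3(9) ≥ 302.

Largest n = 301; hence R_3(9) > 301.


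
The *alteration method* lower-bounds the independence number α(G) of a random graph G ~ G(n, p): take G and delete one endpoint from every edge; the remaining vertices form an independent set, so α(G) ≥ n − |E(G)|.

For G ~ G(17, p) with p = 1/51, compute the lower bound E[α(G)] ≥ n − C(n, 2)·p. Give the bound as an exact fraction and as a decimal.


E[|E(G)|] = C(17, 2)·p = 136 · (1/51) = 8/3.
E[α(G)] ≥ n − E[|E(G)|] = 17 − 8/3 = 43/3.
Numerically: ≈ 14.33333.
(This is only a lower bound; the true E[α(G)] may be larger.)

E[α(G)] ≥ 43/3 ≈ 14.33333.


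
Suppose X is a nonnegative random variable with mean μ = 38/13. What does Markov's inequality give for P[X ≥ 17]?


μ = E[X] = 38/13, a = 17.
Markov: P[X ≥ 17] ≤ μ/a = (38/13)/17 = 38/221.
Numerically: ≈ 0.1719.
(Since a = 17 > μ = 2.9231, the bound 38/221 is < 1 and informative.)

P[X ≥ 17] ≤ 38/221 ≈ 0.1719.


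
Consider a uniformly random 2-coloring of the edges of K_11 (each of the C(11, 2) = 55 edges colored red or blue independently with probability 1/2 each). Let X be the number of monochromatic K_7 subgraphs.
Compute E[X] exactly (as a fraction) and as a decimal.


Let X = Σ_S X_S over the C(11, 7) = 330 subsets S of size 7, where X_S = 1 if the K_7 on S is monochromatic.
For a fixed S, the K_7 on S has C(7, 2) = 21 edges. P[all 21 edges red] = (1/2)^21, and likewise for blue, so P[monochromatic] = 2·(1/2)^21 = 2^{1 − 21} = 1/1048576.
By linearity: E[X] = C(11, 7) · 2^{1 − 21} = 330 · 1/1048576 = 165/524288.
Numerically: E[X] ≈ 0.000.

E[X] = C(11,7)·2^(1−C(7,2)) = 165/524288 ≈ 0.000.


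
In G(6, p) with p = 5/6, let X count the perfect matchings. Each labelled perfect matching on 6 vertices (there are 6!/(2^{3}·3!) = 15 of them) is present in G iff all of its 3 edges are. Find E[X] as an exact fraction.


K_6 has 6!/(2^{3}·3!) = 15 labelled perfect matchings.
For each such perfect matching H, let X_H = 1 if all 3 edges of H are present in G. Then P[X_H = 1] = p^{3} = (5/6)^{3} = 125/216.
By linearity: E[X] = Σ_H E[X_H] = 15 · p^{3} = 15 · 125/216 = 625/72.
Numerically: E[X] ≈ 8.68.

E[X] = 15 · (5/6)^{3} = 625/72 ≈ 8.68.


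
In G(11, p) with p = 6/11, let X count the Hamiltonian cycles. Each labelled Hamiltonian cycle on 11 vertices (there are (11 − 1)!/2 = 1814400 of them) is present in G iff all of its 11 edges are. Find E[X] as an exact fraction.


K_11 has (11 − 1)!/2 = 1814400 labelled Hamiltonian cycles.
For each such Hamiltonian cycle H, let X_H = 1 if all 11 edges of H are present in G. Then P[X_H = 1] = p^{11} = (6/11)^{11} = 362797056/285311670611.
By linearity: E[X] = Σ_H E[X_H] = 1814400 · p^{11} = 1814400 · 362797056/285311670611 = 658258978406400/285311670611.
Numerically: E[X] ≈ 2.31e+03.

E[X] = 1814400 · (6/11)^{11} = 658258978406400/285311670611 ≈ 2.31e+03.


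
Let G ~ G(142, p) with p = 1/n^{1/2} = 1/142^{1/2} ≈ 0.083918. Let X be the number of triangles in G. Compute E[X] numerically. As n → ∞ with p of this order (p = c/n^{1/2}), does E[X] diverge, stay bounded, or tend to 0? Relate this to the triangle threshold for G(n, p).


Number of potential triangles: C(142, 3) = 467180.
Each occurs with probability p³ ≈ (0.083918)³ ≈ 5.9097279e-04.
By linearity: E[X] = C(142, 3)·p³ ≈ 467180 · 5.9097279e-04 ≈ 276.09067.
Since α = 1/2 < 1, p = c/n^{1/2} ≫ 1/n is above the triangle threshold p ~ 1/n. Asymptotically E[X] ~ (c³/6)·n^{3(1−α)} = (1³/6)·n^{1.5} → ∞; triangles are abundant w.h.p.

E[X] ≈ 276.09067; in regime p = Θ(1/n^{1/2}) E[X] diverges (above the triangle threshold p ~ 1/n).


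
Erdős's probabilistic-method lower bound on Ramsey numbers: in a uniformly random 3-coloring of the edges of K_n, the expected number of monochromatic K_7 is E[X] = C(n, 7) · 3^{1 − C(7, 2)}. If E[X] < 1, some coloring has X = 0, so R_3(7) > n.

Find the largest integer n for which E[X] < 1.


We need C(n, 7) · 3^{1 − 21} < 1, i.e. C(n, 7) < 3^{21 − 1} = 3486784401.
Check values of n near the boundary:
  n = 79: C(79, 7) = 2898753715; 2898753715 < 3486784401? YES
  n = 80: C(80, 7) = 3176716400; 3176716400 < 3486784401? YES
  n = 81: C(81, 7) = 3477216600; 3477216600 < 3486784401? YES
  n = 82: C(82, 7) = 3801756816; 3801756816 < 3486784401? NO
  n = 83: C(83, 7) = 4151918628; 4151918628 < 3486784401? NO
  n = 84: C(84, 7) = 4529365776; 4529365776 < 3486784401? NO
The largest n with C(n, 7) < 3486784401 is n = 81 (where E[X] = 42928600/43046721 ≈ 0.997). Hence R_3(7) > 81, i.e. R_3(7) ≥ 82.

Largest n = 81; hence R_3(7) > 81.


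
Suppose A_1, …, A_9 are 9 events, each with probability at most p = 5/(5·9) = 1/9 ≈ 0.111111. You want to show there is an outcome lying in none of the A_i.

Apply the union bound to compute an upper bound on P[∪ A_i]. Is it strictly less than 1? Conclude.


Union bound: P[∪_{i=1}^{9} A_i] ≤ Σ_i P[A_i] ≤ 9·p = 9·(1/9) = 1.
Numerically: 1 ≈ 1.000000.
Is 1 < 1? NO.
Since the bound 1 is ≥ 1, the union bound is uninformative here; it does NOT by itself certify existence.

9·p = 1 ≈ 1.000000; existence NOT certified by the union bound.


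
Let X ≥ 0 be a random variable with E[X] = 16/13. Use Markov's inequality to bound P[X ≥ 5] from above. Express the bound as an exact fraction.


μ = E[X] = 16/13, a = 5.
Markov: P[X ≥ 5] ≤ μ/a = (16/13)/5 = 16/65.
Numerically: ≈ 0.246154.
(Since a = 5 > μ = 1.230769, the bound 16/65 is < 1 and informative.)

P[X ≥ 5] ≤ 16/65 ≈ 0.246154.


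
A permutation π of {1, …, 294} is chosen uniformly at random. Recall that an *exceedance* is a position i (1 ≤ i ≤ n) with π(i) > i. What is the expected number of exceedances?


Write X = Σ_{i=1}^{294} X_i, where X_i = 1_{π(i) > i}.
For each fixed i, π(i) is uniform over {1, …, 294} (marginal of a uniform permutation), so P[π(i) > i] = (n − i)/n. Summing: Σ_{i=1}^{294} (n − i)/n = (0 + 1 + … + 293)/294 = 294(294 − 1)/(2·294) = (294 − 1)/2.
Hence E[X] = Σ_{i=1}^{294} (294 − i)/294 = 293/2 ≈ 146.500000.

E[X] = 293/2 = 146.500000.


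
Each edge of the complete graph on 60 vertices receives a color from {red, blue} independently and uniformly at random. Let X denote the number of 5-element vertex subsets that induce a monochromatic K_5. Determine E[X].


Let X = Σ_S X_S over the C(60, 5) = 5461512 subsets S of size 5, where X_S = 1 if the K_5 on S is monochromatic.
For a fixed S, the K_5 on S has C(5, 2) = 10 edges. P[all 10 edges red] = (1/2)^10, and likewise for blue, so P[monochromatic] = 2·(1/2)^10 = 2^{1 − 10} = 1/512.
By linearity: E[X] = C(60, 5) · 2^{1 − 10} = 5461512 · 1/512 = 682689/64.
Numerically: E[X] ≈ 10667.0156.

E[X] = C(60,5)·2^(1−C(5,2)) = 682689/64 ≈ 10667.0156.


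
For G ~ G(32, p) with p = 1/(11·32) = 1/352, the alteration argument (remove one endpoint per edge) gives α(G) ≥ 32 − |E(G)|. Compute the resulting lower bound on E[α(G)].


E[|E(G)|] = C(32, 2)·p = 496 · (1/352) = 31/22.
E[α(G)] ≥ n − E[|E(G)|] = 32 − 31/22 = 673/22.
Numerically: ≈ 30.590909.
(This is only a lower bound; the true E[α(G)] may be larger.)

E[α(G)] ≥ 673/22 ≈ 30.590909.


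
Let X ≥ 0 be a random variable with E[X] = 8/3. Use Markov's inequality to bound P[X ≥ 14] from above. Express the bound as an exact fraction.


μ = E[X] = 8/3, a = 14.
Markov: P[X ≥ 14] ≤ μ/a = (8/3)/14 = 4/21.
Numerically: ≈ 0.1905.
(Since a = 14 > μ = 2.6667, the bound 4/21 is < 1 and informative.)

P[X ≥ 14] ≤ 4/21 ≈ 0.1905.


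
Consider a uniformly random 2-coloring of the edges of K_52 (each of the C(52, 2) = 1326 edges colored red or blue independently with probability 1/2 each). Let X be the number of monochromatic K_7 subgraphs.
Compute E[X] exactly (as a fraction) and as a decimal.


Let X = Σ_S X_S over the C(52, 7) = 133784560 subsets S of size 7, where X_S = 1 if the K_7 on S is monochromatic.
For a fixed S, the K_7 on S has C(7, 2) = 21 edges. P[all 21 edges red] = (1/2)^21, and likewise for blue, so P[monochromatic] = 2·(1/2)^21 = 2^{1 − 21} = 1/1048576.
Summing: E[X] = C(52, 7) · 2^{1 − 21} = 133784560 · 1/1048576 = 8361535/65536.
Numerically: E[X] ≈ 127.5869.

E[X] = C(52,7)·2^(1−C(7,2)) = 8361535/65536 ≈ 127.5869.


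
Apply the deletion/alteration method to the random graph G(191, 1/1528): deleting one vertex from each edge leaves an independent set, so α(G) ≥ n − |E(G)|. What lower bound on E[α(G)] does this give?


E[|E(G)|] = C(191, 2)·p = 18145 · (1/1528) = 95/8.
E[α(G)] ≥ n − E[|E(G)|] = 191 − 95/8 = 1433/8.
Numerically: ≈ 179.12500.
(This is only a lower bound; the true E[α(G)] may be larger.)

E[α(G)] ≥ 1433/8 ≈ 179.12500.


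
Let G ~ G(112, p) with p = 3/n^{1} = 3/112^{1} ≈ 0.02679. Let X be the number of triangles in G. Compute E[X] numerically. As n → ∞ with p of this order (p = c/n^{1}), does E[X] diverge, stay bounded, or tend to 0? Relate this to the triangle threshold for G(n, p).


Number of potential triangles: C(112, 3) = 227920.
Each occurs with probability p³ ≈ (0.02679)³ ≈ 1.921807e-05.
By linearity: E[X] = C(112, 3)·p³ ≈ 227920 · 1.921807e-05 ≈ 4.3802.
Here α = 1, so p = 3/n is exactly at the triangle threshold p ~ 1/n. Asymptotically E[X] → c³/6 = 3³/6 = 9/2 ≈ 4.5000, a bounded constant. In this regime the triangle count is asymptotically Poisson(c³/6).

E[X] ≈ 4.3802; in regime p = Θ(1/n^{1}) E[X] stays bounded (at the triangle threshold p ~ 1/n).


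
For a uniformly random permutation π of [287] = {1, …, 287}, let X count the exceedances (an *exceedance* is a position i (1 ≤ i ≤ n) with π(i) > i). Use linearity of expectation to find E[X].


Write X = Σ_{i=1}^{287} X_i, where X_i = 1_{π(i) > i}.
For each fixed i, π(i) is uniform over {1, …, 287} (marginal of a uniform permutation), so P[π(i) > i] = (n − i)/n. Summing: Σ_{i=1}^{287} (n − i)/n = (0 + 1 + … + 286)/287 = 287(287 − 1)/(2·287) = (287 − 1)/2.
Hence E[X] = Σ_{i=1}^{287} (287 − i)/287 = 143 ≈ 143.00000.

E[X] = 143 = 143.00000.


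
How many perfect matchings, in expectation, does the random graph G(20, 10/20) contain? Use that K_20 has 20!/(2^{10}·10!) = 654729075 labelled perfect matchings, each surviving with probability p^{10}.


K_20 has 20!/(2^{10}·10!) = 654729075 labelled perfect matchings.
For each such perfect matching H, let X_H = 1 if all 10 edges of H are present in G. Then P[X_H = 1] = p^{10} = (1/2)^{10} = 1/1024.
Summing the indicators: E[X] = Σ_H E[X_H] = 654729075 · p^{10} = 654729075 · 1/1024 = 654729075/1024.
Numerically: E[X] ≈ 6.3938e+05.

E[X] = 654729075 · (1/2)^{10} = 654729075/1024 ≈ 6.3938e+05.


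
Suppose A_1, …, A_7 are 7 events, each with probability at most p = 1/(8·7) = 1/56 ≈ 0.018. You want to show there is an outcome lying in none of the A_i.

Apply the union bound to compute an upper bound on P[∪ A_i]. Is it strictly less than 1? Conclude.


Union bound: P[∪_{i=1}^{7} A_i] ≤ Σ_i P[A_i] ≤ 7·p = 7·(1/56) = 1/8.
Numerically: 1/8 ≈ 0.125.
Is 1/8 < 1? YES.
Since P[∪ A_i] ≤ 1/8 < 1, the complement has P[∩ A_i^c] ≥ 1 − 1/8 = 7/8 > 0, so some outcome avoids every A_i.

7·p = 1/8 ≈ 0.125; existence CERTIFIED by the union bound.


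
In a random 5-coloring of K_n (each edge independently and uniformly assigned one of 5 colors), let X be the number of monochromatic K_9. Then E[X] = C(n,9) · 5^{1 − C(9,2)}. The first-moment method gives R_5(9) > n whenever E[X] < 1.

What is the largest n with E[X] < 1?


We need C(n, 9) · 5^{1 − 36} < 1, i.e. C(n, 9) < 5^{36 − 1} = 2910383045673370361328125.
Check values of n near the boundary:
  n = 2165: C(2165, 9) = 2832220612024886803272630; 2832220612024886803272630 < 2910383045673370361328125? YES
  n = 2166: C(2166, 9) = 2844037944203015677277940; 2844037944203015677277940 < 2910383045673370361328125? YES
  n = 2167: C(2167, 9) = 2855899084841489792706810; 2855899084841489792706810 < 2910383045673370361328125? YES
  n = 2168: C(2168, 9) = 2867804175977929537095120; 2867804175977929537095120 < 2910383045673370361328125? YES
  n = 2169: C(2169, 9) = 2879753360044504243499683; 2879753360044504243499683 < 2910383045673370361328125? YES
  n = 2170: C(2170, 9) = 2891746779868845075610510; 2891746779868845075610510 < 2910383045673370361328125? YES
  n = 2171: C(2171, 9) = 2903784578674959601827205; 2903784578674959601827205 < 2910383045673370361328125? YES
  n = 2172: C(2172, 9) = 2915866900084148060642020; 2915866900084148060642020 < 2910383045673370361328125? NO
  n = 2173: C(2173, 9) = 2927993888115921319674265; 2927993888115921319674265 < 2910383045673370361328125? NO
The largest n with C(n, 9) < 2910383045673370361328125 is n = 2171 (where E[X] = 580756915734991920365441/582076609134674072265625 ≈ 0.99773). Hence R_5(9) > 2171, i.e. R_5(9) ≥ 2172.

Largest n = 2171; hence R_5(9) > 2171.


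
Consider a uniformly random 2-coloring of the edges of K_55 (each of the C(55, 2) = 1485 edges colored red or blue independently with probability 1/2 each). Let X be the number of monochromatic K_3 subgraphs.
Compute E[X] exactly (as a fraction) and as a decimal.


Let X = Σ_S X_S over the C(55, 3) = 26235 subsets S of size 3, where X_S = 1 if the K_3 on S is monochromatic.
For a fixed S, the K_3 on S has C(3, 2) = 3 edges. P[all 3 edges red] = (1/2)^3, and likewise for blue, so P[monochromatic] = 2·(1/2)^3 = 2^{1 − 3} = 1/4.
By linearity of expectation: E[X] = C(55, 3) · 2^{1 − 3} = 26235 · 1/4 = 26235/4.
Numerically: E[X] ≈ 6558.7500.

E[X] = C(55,3)·2^(1−C(3,2)) = 26235/4 ≈ 6558.7500.
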